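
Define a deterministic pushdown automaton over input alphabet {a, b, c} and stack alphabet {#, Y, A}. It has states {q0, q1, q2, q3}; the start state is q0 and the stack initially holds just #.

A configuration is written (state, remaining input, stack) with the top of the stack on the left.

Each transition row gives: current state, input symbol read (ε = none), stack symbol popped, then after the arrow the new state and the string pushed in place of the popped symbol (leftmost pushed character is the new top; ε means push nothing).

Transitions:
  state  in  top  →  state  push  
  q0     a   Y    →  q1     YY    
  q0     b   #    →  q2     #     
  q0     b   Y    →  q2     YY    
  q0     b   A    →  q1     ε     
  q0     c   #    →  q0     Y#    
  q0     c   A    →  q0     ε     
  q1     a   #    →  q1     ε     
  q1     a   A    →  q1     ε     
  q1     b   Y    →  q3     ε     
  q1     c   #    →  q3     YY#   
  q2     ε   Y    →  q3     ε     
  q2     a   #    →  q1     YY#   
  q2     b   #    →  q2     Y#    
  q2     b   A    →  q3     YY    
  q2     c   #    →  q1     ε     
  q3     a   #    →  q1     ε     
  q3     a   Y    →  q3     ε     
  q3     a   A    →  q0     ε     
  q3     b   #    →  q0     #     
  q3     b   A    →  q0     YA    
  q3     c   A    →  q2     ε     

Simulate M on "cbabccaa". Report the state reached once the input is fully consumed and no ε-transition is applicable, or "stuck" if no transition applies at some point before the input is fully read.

(q0, cbabccaa, #)
  read c, top #: go to q0, push Y# → (q0, babccaa, Y#)
  read b, top Y: go to q2, push YY → (q2, abccaa, YY#)
  ε-move, top Y: go to q3, push ε → (q3, abccaa, Y#)
  read a, top Y: go to q3, push ε → (q3, bccaa, #)
  read b, top #: go to q0, push # → (q0, ccaa, #)
  read c, top #: go to q0, push Y# → (q0, caa, Y#)
No transition for (q0, c, top Y); M blocks with input caa remaining.

stuck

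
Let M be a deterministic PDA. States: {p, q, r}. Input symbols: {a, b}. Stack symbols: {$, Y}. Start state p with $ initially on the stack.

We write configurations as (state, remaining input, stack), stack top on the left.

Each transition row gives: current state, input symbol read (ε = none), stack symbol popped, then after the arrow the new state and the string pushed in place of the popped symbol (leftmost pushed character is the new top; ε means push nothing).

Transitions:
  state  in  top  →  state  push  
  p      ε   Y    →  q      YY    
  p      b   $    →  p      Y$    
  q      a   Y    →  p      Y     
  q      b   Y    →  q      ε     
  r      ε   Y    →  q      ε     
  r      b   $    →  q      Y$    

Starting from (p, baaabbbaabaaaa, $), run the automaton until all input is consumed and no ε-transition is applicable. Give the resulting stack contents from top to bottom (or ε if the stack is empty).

YYYYYYY$

(p, baaabbbaabaaaa, $) ⊢ (p, aaabbbaabaaaa, Y$) ⊢ (q, aaabbbaabaaaa, YY$) ⊢ (p, aabbbaabaaaa, YY$) ⊢ (q, aabbbaabaaaa, YYY$) ⊢ (p, abbbaabaaaa, YYY$) ⊢ (q, abbbaabaaaa, YYYY$) ⊢ (p, bbbaabaaaa, YYYY$) ⊢ (q, bbbaabaaaa, YYYYY$) ⊢ (q, bbaabaaaa, YYYY$) ⊢ (q, baabaaaa, YYY$) ⊢ (q, aabaaaa, YY$) ⊢ (p, abaaaa, YY$) ⊢ (q, abaaaa, YYY$) ⊢ (p, baaaa, YYY$) ⊢ (q, baaaa, YYYY$) ⊢ (q, aaaa, YYY$) ⊢ (p, aaa, YYY$) ⊢ (q, aaa, YYYY$) ⊢ (p, aa, YYYY$) ⊢ (q, aa, YYYYY$) ⊢ (p, a, YYYYY$) ⊢ (q, a, YYYYYY$) ⊢ (p, ε, YYYYYY$) ⊢ (q, ε, YYYYYYY$)
All input consumed in state q with stack YYYYYYY$.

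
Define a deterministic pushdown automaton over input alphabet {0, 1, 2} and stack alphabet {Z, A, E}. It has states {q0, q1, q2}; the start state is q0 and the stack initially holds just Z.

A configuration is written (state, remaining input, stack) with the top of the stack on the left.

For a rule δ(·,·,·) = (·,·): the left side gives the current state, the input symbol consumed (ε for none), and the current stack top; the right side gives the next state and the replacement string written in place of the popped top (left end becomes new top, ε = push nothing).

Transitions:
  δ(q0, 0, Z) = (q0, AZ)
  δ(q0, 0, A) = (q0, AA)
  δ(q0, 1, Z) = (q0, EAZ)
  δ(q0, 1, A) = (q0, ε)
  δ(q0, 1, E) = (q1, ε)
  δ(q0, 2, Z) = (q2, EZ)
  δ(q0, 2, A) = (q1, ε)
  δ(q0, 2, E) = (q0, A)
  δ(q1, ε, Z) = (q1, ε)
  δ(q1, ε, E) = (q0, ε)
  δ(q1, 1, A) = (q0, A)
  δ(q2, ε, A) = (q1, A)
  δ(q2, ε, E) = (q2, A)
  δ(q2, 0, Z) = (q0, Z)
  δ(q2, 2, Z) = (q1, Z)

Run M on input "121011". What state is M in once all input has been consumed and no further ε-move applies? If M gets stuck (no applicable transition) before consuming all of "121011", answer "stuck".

q0

(q0, 121011, Z)
  read 1, top Z: go to q0, push EAZ → (q0, 21011, EAZ)
  read 2, top E: go to q0, push A → (q0, 1011, AAZ)
  read 1, top A: go to q0, push ε → (q0, 011, AZ)
  read 0, top A: go to q0, push AA → (q0, 11, AAZ)
  read 1, top A: go to q0, push ε → (q0, 1, AZ)
  read 1, top A: go to q0, push ε → (q0, ε, Z)
All input consumed; M is in state q0.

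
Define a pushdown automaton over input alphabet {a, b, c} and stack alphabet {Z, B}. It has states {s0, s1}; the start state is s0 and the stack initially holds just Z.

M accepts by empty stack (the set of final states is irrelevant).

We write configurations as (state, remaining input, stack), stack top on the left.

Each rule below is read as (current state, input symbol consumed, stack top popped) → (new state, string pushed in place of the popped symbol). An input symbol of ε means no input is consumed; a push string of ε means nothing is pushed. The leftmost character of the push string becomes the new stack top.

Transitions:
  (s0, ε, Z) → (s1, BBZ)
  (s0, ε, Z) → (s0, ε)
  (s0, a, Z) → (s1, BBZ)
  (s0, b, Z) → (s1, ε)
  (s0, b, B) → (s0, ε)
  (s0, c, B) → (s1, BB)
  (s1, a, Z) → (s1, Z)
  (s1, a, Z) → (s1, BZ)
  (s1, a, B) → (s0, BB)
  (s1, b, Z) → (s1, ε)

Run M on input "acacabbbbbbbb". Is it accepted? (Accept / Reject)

Accept

One accepting computation: (s0, acacabbbbbbbb, Z) ⊢ (s1, acacabbbbbbbb, BBZ) ⊢ (s0, cacabbbbbbbb, BBBZ) ⊢ (s1, acabbbbbbbb, BBBBZ) ⊢ (s0, cabbbbbbbb, BBBBBZ) ⊢ (s1, abbbbbbbb, BBBBBBZ) ⊢ (s0, bbbbbbbb, BBBBBBBZ) ⊢ (s0, bbbbbbb, BBBBBBZ) ⊢ (s0, bbbbbb, BBBBBZ) ⊢ (s0, bbbbb, BBBBZ) ⊢ (s0, bbbb, BBBZ) ⊢ (s0, bbb, BBZ) ⊢ (s0, bb, BZ) ⊢ (s0, b, Z) ⊢ (s1, ε, ε)
All input consumed and the stack is empty.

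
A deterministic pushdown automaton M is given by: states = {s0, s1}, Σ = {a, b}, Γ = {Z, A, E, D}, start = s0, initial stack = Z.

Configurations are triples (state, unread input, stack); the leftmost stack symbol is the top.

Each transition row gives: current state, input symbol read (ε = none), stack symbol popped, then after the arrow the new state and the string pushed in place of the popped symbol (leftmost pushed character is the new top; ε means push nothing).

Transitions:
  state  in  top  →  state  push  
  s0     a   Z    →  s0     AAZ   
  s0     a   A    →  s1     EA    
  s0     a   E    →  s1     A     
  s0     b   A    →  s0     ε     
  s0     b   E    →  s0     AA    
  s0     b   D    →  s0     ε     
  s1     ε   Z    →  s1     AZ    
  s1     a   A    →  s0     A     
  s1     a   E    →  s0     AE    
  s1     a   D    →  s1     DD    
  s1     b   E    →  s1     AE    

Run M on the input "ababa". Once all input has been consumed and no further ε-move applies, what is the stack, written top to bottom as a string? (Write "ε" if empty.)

AEAZ

(s0, ababa, Z)
  read a, top Z: go to s0, push AAZ → (s0, baba, AAZ)
  read b, top A: go to s0, push ε → (s0, aba, AZ)
  read a, top A: go to s1, push EA → (s1, ba, EAZ)
  read b, top E: go to s1, push AE → (s1, a, AEAZ)
  read a, top A: go to s0, push A → (s0, ε, AEAZ)
All input consumed in state s0 with stack AEAZ.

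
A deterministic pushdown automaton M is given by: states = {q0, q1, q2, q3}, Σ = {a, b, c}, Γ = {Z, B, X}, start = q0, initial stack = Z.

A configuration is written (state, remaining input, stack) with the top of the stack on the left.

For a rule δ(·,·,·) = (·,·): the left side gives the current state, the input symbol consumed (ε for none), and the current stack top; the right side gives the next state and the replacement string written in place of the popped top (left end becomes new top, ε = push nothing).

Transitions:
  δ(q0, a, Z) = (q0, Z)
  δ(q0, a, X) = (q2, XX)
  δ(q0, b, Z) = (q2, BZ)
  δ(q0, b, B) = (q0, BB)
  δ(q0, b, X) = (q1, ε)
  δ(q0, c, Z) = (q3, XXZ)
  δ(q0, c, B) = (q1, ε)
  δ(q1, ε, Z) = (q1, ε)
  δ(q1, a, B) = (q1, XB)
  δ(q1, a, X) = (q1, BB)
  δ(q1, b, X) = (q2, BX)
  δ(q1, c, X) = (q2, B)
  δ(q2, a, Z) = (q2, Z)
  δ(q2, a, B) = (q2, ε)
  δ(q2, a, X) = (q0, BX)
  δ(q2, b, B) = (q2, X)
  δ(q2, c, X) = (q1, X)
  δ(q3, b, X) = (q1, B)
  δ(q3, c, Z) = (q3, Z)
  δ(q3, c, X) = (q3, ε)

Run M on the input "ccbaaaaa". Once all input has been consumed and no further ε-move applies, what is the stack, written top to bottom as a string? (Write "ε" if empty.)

XBBBBBZ

(q0, ccbaaaaa, Z)
  read c, top Z: go to q3, push XXZ → (q3, cbaaaaa, XXZ)
  read c, top X: go to q3, push ε → (q3, baaaaa, XZ)
  read b, top X: go to q1, push B → (q1, aaaaa, BZ)
  read a, top B: go to q1, push XB → (q1, aaaa, XBZ)
  read a, top X: go to q1, push BB → (q1, aaa, BBBZ)
  read a, top B: go to q1, push XB → (q1, aa, XBBBZ)
  read a, top X: go to q1, push BB → (q1, a, BBBBBZ)
  read a, top B: go to q1, push XB → (q1, ε, XBBBBBZ)
All input consumed in state q1 with stack XBBBBBZ.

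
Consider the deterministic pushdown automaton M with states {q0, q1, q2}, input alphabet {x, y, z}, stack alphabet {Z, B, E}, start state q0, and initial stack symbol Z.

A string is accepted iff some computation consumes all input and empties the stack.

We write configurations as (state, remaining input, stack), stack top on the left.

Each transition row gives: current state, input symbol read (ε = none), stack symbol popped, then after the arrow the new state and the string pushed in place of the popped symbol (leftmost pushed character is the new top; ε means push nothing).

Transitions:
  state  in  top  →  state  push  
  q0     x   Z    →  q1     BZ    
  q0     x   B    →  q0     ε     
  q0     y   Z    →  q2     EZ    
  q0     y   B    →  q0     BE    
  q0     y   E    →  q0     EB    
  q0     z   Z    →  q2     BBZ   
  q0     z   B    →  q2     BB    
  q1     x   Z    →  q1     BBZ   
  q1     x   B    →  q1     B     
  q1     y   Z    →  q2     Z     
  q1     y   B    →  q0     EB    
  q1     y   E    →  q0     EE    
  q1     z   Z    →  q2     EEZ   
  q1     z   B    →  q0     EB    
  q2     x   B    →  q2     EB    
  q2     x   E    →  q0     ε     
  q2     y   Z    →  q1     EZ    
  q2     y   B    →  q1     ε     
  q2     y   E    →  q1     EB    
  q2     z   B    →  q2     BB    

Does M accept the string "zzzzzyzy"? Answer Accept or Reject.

Reject

(q0, zzzzzyzy, Z)
  read z, top Z: go to q2, push BBZ → (q2, zzzzyzy, BBZ)
  read z, top B: go to q2, push BB → (q2, zzzyzy, BBBZ)
  read z, top B: go to q2, push BB → (q2, zzyzy, BBBBZ)
  read z, top B: go to q2, push BB → (q2, zyzy, BBBBBZ)
  read z, top B: go to q2, push BB → (q2, yzy, BBBBBBZ)
  read y, top B: go to q1, push ε → (q1, zy, BBBBBZ)
  read z, top B: go to q0, push EB → (q0, y, EBBBBBZ)
  read y, top E: go to q0, push EB → (q0, ε, EBBBBBBZ)
All input consumed; stack is EBBBBBBZ, not empty, and no further ε-move applies.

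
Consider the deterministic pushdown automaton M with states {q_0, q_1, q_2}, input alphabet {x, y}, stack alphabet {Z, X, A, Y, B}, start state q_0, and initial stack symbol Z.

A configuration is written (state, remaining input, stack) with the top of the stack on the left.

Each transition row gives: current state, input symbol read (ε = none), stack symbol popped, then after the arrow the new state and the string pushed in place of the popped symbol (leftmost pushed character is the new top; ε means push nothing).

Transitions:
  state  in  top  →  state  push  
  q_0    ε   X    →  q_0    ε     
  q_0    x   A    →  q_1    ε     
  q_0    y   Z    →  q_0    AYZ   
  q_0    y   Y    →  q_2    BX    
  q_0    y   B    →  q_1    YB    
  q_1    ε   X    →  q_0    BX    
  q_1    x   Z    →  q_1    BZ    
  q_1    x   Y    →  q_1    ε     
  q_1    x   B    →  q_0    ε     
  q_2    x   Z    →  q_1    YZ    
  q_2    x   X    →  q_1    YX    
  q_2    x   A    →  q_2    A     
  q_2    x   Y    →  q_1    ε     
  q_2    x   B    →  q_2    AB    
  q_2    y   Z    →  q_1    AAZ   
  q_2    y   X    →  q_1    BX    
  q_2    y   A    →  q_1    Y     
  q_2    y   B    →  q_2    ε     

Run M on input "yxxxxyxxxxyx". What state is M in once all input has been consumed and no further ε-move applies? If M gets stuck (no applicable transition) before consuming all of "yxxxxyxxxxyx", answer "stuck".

(q_0, yxxxxyxxxxyx, Z) ⊢ (q_0, xxxxyxxxxyx, AYZ) ⊢ (q_1, xxxyxxxxyx, YZ) ⊢ (q_1, xxyxxxxyx, Z) ⊢ (q_1, xyxxxxyx, BZ) ⊢ (q_0, yxxxxyx, Z) ⊢ (q_0, xxxxyx, AYZ) ⊢ (q_1, xxxyx, YZ) ⊢ (q_1, xxyx, Z) ⊢ (q_1, xyx, BZ) ⊢ (q_0, yx, Z) ⊢ (q_0, x, AYZ) ⊢ (q_1, ε, YZ)
All input consumed; M is in state q_1.

q_1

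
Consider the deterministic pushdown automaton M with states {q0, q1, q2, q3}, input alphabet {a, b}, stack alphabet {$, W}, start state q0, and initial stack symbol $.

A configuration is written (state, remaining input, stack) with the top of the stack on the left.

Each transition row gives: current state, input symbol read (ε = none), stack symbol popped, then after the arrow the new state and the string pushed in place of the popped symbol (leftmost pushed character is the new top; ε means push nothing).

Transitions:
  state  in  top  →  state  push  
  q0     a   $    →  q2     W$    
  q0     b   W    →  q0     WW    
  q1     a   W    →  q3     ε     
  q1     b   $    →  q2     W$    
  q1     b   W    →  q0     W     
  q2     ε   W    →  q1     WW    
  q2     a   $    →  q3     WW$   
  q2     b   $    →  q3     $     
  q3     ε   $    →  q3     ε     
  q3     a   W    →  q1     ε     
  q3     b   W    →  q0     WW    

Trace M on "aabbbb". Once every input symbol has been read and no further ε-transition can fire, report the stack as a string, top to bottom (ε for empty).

(q0, aabbbb, $)
  read a, top $: go to q2, push W$ → (q2, abbbb, W$)
  ε-move, top W: go to q1, push WW → (q1, abbbb, WW$)
  read a, top W: go to q3, push ε → (q3, bbbb, W$)
  read b, top W: go to q0, push WW → (q0, bbb, WW$)
  read b, top W: go to q0, push WW → (q0, bb, WWW$)
  read b, top W: go to q0, push WW → (q0, b, WWWW$)
  read b, top W: go to q0, push WW → (q0, ε, WWWWW$)
All input consumed in state q0 with stack WWWWW$.

WWWWW$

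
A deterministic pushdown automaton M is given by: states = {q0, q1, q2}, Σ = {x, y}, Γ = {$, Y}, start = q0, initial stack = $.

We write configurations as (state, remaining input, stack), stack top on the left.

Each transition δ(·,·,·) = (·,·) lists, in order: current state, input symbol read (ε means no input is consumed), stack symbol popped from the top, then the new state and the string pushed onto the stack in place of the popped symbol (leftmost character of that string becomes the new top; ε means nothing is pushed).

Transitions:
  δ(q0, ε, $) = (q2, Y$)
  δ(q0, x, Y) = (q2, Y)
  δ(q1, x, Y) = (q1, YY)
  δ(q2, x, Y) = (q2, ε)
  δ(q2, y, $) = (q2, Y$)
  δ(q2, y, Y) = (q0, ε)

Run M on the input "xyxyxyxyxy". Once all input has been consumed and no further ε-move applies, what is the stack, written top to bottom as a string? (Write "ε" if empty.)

(q0, xyxyxyxyxy, $)
  ε-move, top $: go to q2, push Y$ → (q2, xyxyxyxyxy, Y$)
  read x, top Y: go to q2, push ε → (q2, yxyxyxyxy, $)
  read y, top $: go to q2, push Y$ → (q2, xyxyxyxy, Y$)
  read x, top Y: go to q2, push ε → (q2, yxyxyxy, $)
  read y, top $: go to q2, push Y$ → (q2, xyxyxy, Y$)
  read x, top Y: go to q2, push ε → (q2, yxyxy, $)
  read y, top $: go to q2, push Y$ → (q2, xyxy, Y$)
  read x, top Y: go to q2, push ε → (q2, yxy, $)
  read y, top $: go to q2, push Y$ → (q2, xy, Y$)
  read x, top Y: go to q2, push ε → (q2, y, $)
  read y, top $: go to q2, push Y$ → (q2, ε, Y$)
All input consumed in state q2 with stack Y$.

Y$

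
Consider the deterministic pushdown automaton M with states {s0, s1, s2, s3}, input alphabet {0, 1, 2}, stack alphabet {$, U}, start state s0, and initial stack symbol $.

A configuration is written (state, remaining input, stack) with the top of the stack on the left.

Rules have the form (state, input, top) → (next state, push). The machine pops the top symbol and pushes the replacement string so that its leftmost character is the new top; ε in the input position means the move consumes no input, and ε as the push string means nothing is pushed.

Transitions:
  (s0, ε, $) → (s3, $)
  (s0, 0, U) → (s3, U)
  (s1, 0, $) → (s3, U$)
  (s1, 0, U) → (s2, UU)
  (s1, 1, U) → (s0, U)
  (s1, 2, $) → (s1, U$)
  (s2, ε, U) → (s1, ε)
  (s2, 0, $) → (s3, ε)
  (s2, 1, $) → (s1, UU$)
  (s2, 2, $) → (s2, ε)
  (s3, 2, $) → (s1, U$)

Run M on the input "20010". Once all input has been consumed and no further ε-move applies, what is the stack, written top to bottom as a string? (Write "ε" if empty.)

(s0, 20010, $)
  ε-move, top $: go to s3, push $ → (s3, 20010, $)
  read 2, top $: go to s1, push U$ → (s1, 0010, U$)
  read 0, top U: go to s2, push UU → (s2, 010, UU$)
  ε-move, top U: go to s1, push ε → (s1, 010, U$)
  read 0, top U: go to s2, push UU → (s2, 10, UU$)
  ε-move, top U: go to s1, push ε → (s1, 10, U$)
  read 1, top U: go to s0, push U → (s0, 0, U$)
  read 0, top U: go to s3, push U → (s3, ε, U$)
All input consumed in state s3 with stack U$.

U$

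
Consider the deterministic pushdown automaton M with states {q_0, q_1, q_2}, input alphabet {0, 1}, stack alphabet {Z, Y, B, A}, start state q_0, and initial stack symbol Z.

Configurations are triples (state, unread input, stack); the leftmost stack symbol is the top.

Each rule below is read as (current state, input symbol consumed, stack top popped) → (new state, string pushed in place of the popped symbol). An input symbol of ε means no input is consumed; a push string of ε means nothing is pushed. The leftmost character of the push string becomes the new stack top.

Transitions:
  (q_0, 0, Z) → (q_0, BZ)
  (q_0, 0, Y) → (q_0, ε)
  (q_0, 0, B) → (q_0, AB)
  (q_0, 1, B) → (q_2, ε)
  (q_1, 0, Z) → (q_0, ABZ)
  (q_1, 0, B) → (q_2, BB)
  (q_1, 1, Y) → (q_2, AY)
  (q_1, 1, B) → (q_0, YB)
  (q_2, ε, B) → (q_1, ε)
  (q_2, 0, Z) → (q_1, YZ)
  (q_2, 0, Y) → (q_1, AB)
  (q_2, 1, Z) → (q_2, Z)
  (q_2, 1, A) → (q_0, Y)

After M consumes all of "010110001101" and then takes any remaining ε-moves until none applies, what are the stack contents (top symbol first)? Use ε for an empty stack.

(q_0, 010110001101, Z) ⊢ (q_0, 10110001101, BZ) ⊢ (q_2, 0110001101, Z) ⊢ (q_1, 110001101, YZ) ⊢ (q_2, 10001101, AYZ) ⊢ (q_0, 0001101, YYZ) ⊢ (q_0, 001101, YZ) ⊢ (q_0, 01101, Z) ⊢ (q_0, 1101, BZ) ⊢ (q_2, 101, Z) ⊢ (q_2, 01, Z) ⊢ (q_1, 1, YZ) ⊢ (q_2, ε, AYZ)
All input consumed in state q_2 with stack AYZ.

AYZ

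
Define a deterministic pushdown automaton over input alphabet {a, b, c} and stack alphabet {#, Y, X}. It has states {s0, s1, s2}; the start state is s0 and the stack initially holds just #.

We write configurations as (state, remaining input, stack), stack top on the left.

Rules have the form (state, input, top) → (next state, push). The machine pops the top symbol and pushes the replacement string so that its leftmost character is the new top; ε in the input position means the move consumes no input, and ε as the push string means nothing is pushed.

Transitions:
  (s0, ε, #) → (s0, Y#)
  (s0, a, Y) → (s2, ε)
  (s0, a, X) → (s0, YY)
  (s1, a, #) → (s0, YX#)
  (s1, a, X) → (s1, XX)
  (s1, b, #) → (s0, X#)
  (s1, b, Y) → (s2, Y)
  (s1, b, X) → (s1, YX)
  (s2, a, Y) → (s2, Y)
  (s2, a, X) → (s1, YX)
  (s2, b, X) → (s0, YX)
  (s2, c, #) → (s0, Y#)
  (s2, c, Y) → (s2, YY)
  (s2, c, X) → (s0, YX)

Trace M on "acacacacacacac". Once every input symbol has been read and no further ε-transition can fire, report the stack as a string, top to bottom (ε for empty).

(s0, acacacacacacac, #) ⊢ (s0, acacacacacacac, Y#) ⊢ (s2, cacacacacacac, #) ⊢ (s0, acacacacacac, Y#) ⊢ (s2, cacacacacac, #) ⊢ (s0, acacacacac, Y#) ⊢ (s2, cacacacac, #) ⊢ (s0, acacacac, Y#) ⊢ (s2, cacacac, #) ⊢ (s0, acacac, Y#) ⊢ (s2, cacac, #) ⊢ (s0, acac, Y#) ⊢ (s2, cac, #) ⊢ (s0, ac, Y#) ⊢ (s2, c, #) ⊢ (s0, ε, Y#)
All input consumed in state s0 with stack Y#.

Y#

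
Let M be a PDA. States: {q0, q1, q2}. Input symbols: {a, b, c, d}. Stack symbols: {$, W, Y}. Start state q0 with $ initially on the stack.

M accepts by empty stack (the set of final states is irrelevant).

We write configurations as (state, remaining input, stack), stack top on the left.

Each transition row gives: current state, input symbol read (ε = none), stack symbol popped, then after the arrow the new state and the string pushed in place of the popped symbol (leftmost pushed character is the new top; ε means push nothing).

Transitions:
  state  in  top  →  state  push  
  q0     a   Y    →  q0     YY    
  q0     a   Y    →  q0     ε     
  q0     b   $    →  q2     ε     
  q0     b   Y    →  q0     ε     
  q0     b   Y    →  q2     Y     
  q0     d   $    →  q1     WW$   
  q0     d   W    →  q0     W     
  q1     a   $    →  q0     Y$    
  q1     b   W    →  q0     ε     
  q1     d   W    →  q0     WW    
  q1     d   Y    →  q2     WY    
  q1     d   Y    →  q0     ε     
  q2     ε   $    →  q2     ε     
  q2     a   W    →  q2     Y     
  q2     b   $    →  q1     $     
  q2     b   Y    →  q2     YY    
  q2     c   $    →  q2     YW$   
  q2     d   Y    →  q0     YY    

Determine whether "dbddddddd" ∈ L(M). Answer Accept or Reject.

No computation consumes all input and empties the stack.

Reject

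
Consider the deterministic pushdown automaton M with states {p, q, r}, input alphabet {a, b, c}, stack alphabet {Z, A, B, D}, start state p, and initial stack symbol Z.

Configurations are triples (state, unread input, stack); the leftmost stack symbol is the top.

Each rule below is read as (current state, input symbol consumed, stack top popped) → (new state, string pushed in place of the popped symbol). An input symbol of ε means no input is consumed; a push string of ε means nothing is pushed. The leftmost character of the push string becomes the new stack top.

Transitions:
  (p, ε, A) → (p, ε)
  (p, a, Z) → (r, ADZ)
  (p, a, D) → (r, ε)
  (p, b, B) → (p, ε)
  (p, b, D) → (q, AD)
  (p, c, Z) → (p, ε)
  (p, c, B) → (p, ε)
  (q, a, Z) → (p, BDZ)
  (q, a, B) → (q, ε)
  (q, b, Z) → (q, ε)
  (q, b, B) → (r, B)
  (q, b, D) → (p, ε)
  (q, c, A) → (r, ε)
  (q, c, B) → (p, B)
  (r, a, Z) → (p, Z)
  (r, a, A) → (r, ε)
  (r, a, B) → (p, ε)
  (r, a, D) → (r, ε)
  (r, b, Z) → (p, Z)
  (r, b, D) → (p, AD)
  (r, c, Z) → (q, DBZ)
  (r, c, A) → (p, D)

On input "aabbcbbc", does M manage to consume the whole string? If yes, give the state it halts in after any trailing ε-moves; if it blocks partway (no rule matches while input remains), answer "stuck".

r

(p, aabbcbbc, Z)
  read a, top Z: go to r, push ADZ → (r, abbcbbc, ADZ)
  read a, top A: go to r, push ε → (r, bbcbbc, DZ)
  read b, top D: go to p, push AD → (p, bcbbc, ADZ)
  ε-move, top A: go to p, push ε → (p, bcbbc, DZ)
  read b, top D: go to q, push AD → (q, cbbc, ADZ)
  read c, top A: go to r, push ε → (r, bbc, DZ)
  read b, top D: go to p, push AD → (p, bc, ADZ)
  ε-move, top A: go to p, push ε → (p, bc, DZ)
  read b, top D: go to q, push AD → (q, c, ADZ)
  read c, top A: go to r, push ε → (r, ε, DZ)
All input consumed; M is in state r.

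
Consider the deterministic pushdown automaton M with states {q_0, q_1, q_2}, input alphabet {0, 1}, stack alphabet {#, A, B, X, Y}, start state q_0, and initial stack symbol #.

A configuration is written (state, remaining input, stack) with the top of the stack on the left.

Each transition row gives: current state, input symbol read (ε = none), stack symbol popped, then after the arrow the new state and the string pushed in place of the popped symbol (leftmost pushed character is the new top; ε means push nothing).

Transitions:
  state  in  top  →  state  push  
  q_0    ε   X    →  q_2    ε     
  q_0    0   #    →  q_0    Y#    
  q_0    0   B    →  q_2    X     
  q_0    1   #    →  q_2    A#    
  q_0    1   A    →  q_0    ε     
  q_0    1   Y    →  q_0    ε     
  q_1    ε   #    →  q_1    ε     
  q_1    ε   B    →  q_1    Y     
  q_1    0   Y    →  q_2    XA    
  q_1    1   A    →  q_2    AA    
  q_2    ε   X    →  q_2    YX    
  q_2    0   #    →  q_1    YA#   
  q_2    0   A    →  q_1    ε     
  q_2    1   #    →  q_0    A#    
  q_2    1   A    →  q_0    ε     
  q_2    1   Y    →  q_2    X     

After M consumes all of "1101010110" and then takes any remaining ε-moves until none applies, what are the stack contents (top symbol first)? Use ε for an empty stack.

ε

(q_0, 1101010110, #) ⊢ (q_2, 101010110, A#) ⊢ (q_0, 01010110, #) ⊢ (q_0, 1010110, Y#) ⊢ (q_0, 010110, #) ⊢ (q_0, 10110, Y#) ⊢ (q_0, 0110, #) ⊢ (q_0, 110, Y#) ⊢ (q_0, 10, #) ⊢ (q_2, 0, A#) ⊢ (q_1, ε, #) ⊢ (q_1, ε, ε)
All input consumed in state q_1 with stack ε.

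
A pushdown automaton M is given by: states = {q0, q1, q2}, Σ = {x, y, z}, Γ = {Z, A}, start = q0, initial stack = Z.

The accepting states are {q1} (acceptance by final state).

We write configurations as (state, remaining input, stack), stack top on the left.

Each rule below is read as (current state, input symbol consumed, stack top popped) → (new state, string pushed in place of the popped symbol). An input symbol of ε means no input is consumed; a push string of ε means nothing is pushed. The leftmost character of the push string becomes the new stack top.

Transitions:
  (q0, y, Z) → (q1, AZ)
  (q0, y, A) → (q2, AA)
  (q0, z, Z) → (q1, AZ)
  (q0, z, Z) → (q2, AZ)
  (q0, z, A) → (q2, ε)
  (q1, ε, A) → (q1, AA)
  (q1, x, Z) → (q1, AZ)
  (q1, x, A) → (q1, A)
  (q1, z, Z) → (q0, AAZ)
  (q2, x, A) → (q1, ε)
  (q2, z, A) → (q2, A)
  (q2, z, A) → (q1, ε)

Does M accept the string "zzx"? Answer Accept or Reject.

One accepting computation: (q0, zzx, Z) ⊢ (q2, zx, AZ) ⊢ (q2, x, AZ) ⊢ (q1, ε, Z)
All input consumed and state q1 ∈ F.

Accept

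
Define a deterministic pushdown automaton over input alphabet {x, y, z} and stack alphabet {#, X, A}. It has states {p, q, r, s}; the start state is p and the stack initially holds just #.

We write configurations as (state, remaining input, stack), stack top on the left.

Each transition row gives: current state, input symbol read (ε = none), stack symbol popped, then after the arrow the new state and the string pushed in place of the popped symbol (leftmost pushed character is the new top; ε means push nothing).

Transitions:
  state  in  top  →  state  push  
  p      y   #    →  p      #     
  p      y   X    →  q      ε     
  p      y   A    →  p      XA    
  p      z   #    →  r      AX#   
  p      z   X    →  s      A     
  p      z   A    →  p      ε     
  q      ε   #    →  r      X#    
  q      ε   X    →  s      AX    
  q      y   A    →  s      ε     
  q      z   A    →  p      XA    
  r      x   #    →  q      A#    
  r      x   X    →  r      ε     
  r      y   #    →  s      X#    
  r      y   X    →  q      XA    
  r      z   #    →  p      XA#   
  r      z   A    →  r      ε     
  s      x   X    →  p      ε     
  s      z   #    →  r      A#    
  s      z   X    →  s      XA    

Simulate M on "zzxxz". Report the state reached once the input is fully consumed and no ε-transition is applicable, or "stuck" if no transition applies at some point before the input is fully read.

(p, zzxxz, #)
  read z, top #: go to r, push AX# → (r, zxxz, AX#)
  read z, top A: go to r, push ε → (r, xxz, X#)
  read x, top X: go to r, push ε → (r, xz, #)
  read x, top #: go to q, push A# → (q, z, A#)
  read z, top A: go to p, push XA → (p, ε, XA#)
All input consumed; M is in state p.

p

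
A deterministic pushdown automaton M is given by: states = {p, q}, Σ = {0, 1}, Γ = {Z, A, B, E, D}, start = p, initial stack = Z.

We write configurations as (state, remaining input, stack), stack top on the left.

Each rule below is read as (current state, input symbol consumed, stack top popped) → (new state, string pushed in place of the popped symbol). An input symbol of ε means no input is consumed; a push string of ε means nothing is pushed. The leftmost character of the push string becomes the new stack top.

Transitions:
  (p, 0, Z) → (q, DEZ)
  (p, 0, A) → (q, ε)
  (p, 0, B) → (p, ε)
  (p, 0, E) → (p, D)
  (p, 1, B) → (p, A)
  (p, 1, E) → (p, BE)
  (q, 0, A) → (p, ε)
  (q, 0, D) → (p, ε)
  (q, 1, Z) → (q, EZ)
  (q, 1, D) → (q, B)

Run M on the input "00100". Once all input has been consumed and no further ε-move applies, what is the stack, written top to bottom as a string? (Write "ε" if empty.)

(p, 00100, Z)
  read 0, top Z: go to q, push DEZ → (q, 0100, DEZ)
  read 0, top D: go to p, push ε → (p, 100, EZ)
  read 1, top E: go to p, push BE → (p, 00, BEZ)
  read 0, top B: go to p, push ε → (p, 0, EZ)
  read 0, top E: go to p, push D → (p, ε, DZ)
All input consumed in state p with stack DZ.

DZ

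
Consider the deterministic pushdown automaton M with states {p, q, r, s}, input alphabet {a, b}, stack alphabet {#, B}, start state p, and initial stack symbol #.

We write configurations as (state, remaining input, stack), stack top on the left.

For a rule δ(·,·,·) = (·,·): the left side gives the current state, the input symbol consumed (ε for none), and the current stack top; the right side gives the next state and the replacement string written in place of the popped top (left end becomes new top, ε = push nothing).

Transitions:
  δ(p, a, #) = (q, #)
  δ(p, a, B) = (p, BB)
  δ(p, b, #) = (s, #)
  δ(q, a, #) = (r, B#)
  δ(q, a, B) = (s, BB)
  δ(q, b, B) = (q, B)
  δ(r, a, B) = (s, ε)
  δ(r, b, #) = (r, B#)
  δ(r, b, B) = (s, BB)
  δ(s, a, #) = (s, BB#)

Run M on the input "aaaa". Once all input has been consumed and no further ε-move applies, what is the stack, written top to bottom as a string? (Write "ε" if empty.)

BB#

(p, aaaa, #) ⊢ (q, aaa, #) ⊢ (r, aa, B#) ⊢ (s, a, #) ⊢ (s, ε, BB#)
All input consumed in state s with stack BB#.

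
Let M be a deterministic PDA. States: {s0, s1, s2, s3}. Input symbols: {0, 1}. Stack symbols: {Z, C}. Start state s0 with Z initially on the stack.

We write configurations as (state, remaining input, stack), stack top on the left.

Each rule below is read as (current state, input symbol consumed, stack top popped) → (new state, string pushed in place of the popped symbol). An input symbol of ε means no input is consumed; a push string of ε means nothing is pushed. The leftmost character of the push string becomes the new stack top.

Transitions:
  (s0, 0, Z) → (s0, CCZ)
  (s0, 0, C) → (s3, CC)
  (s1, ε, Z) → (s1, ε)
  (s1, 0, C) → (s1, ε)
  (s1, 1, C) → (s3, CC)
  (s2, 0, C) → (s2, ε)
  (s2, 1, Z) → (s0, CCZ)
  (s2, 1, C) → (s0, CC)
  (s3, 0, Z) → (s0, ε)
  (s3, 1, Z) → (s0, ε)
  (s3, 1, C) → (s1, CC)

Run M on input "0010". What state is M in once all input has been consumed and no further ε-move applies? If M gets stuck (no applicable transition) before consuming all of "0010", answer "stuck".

s1

(s0, 0010, Z) ⊢ (s0, 010, CCZ) ⊢ (s3, 10, CCCZ) ⊢ (s1, 0, CCCCZ) ⊢ (s1, ε, CCCZ)
All input consumed; M is in state s1.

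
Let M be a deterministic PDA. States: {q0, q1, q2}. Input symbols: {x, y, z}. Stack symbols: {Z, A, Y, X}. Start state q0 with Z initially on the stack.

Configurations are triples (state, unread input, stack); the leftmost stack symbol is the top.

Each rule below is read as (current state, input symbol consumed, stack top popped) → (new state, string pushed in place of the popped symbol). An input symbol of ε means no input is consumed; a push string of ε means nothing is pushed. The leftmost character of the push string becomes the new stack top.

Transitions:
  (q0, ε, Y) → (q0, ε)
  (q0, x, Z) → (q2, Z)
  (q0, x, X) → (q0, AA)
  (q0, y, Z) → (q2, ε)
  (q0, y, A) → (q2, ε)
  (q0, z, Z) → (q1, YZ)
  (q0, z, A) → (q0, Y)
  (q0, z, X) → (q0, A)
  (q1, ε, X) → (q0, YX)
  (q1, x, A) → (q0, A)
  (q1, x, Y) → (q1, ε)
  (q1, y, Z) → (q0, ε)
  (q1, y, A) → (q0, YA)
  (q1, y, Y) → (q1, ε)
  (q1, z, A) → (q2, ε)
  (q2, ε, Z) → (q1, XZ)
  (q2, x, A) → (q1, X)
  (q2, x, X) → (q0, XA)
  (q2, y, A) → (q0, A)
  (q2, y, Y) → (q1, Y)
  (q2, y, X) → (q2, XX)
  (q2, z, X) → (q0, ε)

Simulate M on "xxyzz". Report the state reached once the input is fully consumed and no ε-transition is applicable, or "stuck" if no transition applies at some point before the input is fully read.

stuck

(q0, xxyzz, Z)
  read x, top Z: go to q2, push Z → (q2, xyzz, Z)
  ε-move, top Z: go to q1, push XZ → (q1, xyzz, XZ)
  ε-move, top X: go to q0, push YX → (q0, xyzz, YXZ)
  ε-move, top Y: go to q0, push ε → (q0, xyzz, XZ)
  read x, top X: go to q0, push AA → (q0, yzz, AAZ)
  read y, top A: go to q2, push ε → (q2, zz, AZ)
No transition for (q2, z, top A); M blocks with input zz remaining.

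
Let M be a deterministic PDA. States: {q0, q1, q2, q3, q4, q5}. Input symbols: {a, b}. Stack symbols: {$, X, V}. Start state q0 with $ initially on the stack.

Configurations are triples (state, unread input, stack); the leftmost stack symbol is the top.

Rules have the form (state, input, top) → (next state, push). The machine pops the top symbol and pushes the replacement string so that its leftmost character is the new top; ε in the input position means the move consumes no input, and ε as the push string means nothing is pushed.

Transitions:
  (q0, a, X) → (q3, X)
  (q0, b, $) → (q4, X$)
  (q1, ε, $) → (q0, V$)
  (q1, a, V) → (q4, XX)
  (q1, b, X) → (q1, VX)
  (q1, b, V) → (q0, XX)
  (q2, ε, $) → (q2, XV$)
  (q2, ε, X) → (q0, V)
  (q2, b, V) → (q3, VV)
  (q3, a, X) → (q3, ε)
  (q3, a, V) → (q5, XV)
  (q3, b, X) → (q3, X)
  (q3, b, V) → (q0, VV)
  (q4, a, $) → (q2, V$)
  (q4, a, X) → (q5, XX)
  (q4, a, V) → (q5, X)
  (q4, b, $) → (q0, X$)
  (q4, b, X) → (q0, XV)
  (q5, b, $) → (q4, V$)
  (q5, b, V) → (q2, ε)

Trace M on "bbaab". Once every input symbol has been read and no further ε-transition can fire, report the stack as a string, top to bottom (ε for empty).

VV$

(q0, bbaab, $) ⊢ (q4, baab, X$) ⊢ (q0, aab, XV$) ⊢ (q3, ab, XV$) ⊢ (q3, b, V$) ⊢ (q0, ε, VV$)
All input consumed in state q0 with stack VV$.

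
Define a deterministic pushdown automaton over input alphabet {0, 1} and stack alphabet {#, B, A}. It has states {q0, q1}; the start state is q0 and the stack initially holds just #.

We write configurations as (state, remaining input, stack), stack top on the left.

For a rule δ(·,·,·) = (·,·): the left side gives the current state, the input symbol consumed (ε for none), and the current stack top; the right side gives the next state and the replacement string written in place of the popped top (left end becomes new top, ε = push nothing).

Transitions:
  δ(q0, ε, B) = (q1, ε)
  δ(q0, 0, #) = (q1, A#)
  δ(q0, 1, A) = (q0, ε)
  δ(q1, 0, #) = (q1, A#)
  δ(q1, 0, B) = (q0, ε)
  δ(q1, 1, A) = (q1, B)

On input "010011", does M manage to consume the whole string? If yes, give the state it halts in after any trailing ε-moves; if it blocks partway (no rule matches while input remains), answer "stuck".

stuck

(q0, 010011, #)
  read 0, top #: go to q1, push A# → (q1, 10011, A#)
  read 1, top A: go to q1, push B → (q1, 0011, B#)
  read 0, top B: go to q0, push ε → (q0, 011, #)
  read 0, top #: go to q1, push A# → (q1, 11, A#)
  read 1, top A: go to q1, push B → (q1, 1, B#)
No transition for (q1, 1, top B); M blocks with input 1 remaining.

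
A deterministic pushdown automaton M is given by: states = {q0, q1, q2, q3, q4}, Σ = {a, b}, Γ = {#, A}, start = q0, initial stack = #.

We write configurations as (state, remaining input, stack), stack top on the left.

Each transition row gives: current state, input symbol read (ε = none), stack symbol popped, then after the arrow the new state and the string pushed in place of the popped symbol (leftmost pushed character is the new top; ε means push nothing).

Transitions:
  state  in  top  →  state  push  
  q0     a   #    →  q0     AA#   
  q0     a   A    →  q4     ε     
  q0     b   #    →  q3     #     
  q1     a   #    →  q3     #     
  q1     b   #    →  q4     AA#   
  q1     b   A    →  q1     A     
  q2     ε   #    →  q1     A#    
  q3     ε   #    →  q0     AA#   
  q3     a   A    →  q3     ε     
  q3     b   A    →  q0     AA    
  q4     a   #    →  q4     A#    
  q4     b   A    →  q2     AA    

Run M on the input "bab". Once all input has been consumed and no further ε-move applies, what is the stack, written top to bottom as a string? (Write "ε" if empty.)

AA#

(q0, bab, #) ⊢ (q3, ab, #) ⊢ (q0, ab, AA#) ⊢ (q4, b, A#) ⊢ (q2, ε, AA#)
All input consumed in state q2 with stack AA#.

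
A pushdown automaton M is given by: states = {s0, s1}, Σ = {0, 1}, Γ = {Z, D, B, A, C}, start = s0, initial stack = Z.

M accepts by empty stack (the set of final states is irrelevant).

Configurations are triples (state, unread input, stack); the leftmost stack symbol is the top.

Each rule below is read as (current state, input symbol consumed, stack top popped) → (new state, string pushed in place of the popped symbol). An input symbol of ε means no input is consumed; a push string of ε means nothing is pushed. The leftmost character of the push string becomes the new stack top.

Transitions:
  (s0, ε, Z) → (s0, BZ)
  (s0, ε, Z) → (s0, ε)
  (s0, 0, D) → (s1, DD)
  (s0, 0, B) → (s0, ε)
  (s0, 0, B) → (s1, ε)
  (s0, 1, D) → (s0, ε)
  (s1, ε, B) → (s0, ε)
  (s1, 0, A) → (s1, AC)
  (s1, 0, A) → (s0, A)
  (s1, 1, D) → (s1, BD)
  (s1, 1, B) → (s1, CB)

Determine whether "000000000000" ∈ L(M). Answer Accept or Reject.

Accept

One accepting computation: (s0, 000000000000, Z) ⊢ (s0, 000000000000, BZ) ⊢ (s0, 00000000000, Z) ⊢ (s0, 00000000000, BZ) ⊢ (s0, 0000000000, Z) ⊢ (s0, 0000000000, BZ) ⊢ (s0, 000000000, Z) ⊢ (s0, 000000000, BZ) ⊢ (s0, 00000000, Z) ⊢ (s0, 00000000, BZ) ⊢ (s0, 0000000, Z) ⊢ (s0, 0000000, BZ) ⊢ (s0, 000000, Z) ⊢ (s0, 000000, BZ) ⊢ (s0, 00000, Z) ⊢ (s0, 00000, BZ) ⊢ (s0, 0000, Z) ⊢ (s0, 0000, BZ) ⊢ (s0, 000, Z) ⊢ (s0, 000, BZ) ⊢ (s0, 00, Z) ⊢ (s0, 00, BZ) ⊢ (s0, 0, Z) ⊢ (s0, 0, BZ) ⊢ (s0, ε, Z) ⊢ (s0, ε, ε)
All input consumed and the stack is empty.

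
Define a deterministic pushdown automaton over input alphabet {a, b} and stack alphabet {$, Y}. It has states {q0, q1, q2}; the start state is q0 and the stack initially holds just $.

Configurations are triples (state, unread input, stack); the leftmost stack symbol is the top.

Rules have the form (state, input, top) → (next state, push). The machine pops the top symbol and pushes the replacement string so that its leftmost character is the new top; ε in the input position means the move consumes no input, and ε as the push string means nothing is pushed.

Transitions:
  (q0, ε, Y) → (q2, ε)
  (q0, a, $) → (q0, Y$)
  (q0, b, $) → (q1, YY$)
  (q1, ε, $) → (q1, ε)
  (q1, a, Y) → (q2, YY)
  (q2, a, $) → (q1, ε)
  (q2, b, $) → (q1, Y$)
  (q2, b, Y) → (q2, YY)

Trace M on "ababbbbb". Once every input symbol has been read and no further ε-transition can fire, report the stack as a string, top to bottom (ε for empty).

(q0, ababbbbb, $)
  read a, top $: go to q0, push Y$ → (q0, babbbbb, Y$)
  ε-move, top Y: go to q2, push ε → (q2, babbbbb, $)
  read b, top $: go to q1, push Y$ → (q1, abbbbb, Y$)
  read a, top Y: go to q2, push YY → (q2, bbbbb, YY$)
  read b, top Y: go to q2, push YY → (q2, bbbb, YYY$)
  read b, top Y: go to q2, push YY → (q2, bbb, YYYY$)
  read b, top Y: go to q2, push YY → (q2, bb, YYYYY$)
  read b, top Y: go to q2, push YY → (q2, b, YYYYYY$)
  read b, top Y: go to q2, push YY → (q2, ε, YYYYYYY$)
All input consumed in state q2 with stack YYYYYYY$.

YYYYYYY$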